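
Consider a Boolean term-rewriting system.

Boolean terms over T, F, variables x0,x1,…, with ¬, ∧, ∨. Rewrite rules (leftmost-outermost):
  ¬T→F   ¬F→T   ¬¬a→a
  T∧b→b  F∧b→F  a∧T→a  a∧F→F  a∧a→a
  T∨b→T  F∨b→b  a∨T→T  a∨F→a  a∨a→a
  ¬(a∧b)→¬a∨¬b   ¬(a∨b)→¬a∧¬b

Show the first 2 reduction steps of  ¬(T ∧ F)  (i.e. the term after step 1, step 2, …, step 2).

Answer: after 2 steps: F ∨ ¬F

Derivation:
  start: ¬(T ∧ F)
  →1  ¬T ∨ ¬F
  →2  F ∨ ¬F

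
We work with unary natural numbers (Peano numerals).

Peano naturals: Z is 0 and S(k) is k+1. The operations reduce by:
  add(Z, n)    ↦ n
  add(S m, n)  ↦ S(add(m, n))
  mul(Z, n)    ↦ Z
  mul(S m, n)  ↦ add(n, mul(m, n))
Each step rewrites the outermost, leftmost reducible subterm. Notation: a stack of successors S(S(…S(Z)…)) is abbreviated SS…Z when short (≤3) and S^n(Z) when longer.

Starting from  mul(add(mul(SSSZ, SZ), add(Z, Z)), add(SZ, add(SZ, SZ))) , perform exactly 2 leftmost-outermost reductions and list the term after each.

Answer: after 2 steps: mul(add(S(add(Z, mul(SSZ, SZ))), add(Z, Z)), add(SZ, add(SZ, SZ)))

Reduction:
  start: mul(add(mul(SSSZ, SZ), add(Z, Z)), add(SZ, add(SZ, SZ)))
  →1  mul(add(add(SZ, mul(SSZ, SZ)), add(Z, Z)), add(SZ, add(SZ, SZ)))
  →2  mul(add(S(add(Z, mul(SSZ, SZ))), add(Z, Z)), add(SZ, add(SZ, SZ)))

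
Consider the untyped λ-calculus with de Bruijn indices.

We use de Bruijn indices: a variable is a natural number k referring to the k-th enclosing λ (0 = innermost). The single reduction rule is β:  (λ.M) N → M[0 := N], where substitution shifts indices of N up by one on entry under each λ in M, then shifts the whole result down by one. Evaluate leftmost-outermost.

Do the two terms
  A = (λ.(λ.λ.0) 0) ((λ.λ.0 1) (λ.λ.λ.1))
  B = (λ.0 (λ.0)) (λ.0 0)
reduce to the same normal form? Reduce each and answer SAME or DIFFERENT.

Answer: SAME — A ⇓ λ.0, B ⇓ λ.0

Working:
Term A:
  start: (λ.(λ.λ.0) 0) ((λ.λ.0 1) (λ.λ.λ.1))
  step 1: (λ.λ.0) ((λ.λ.0 1) (λ.λ.λ.1))
  step 2: λ.0

Term B:
  start: (λ.0 (λ.0)) (λ.0 0)
  step 1: (λ.0 0) (λ.0)
  step 2: (λ.0) (λ.0)
  step 3: λ.0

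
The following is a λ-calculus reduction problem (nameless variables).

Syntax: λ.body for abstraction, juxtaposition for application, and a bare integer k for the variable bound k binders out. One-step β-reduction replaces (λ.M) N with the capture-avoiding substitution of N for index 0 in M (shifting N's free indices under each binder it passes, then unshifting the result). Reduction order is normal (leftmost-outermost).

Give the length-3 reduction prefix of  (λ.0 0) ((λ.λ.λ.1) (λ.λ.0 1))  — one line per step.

  start: (λ.0 0) ((λ.λ.λ.1) (λ.λ.0 1))
  [1] (λ.λ.λ.1) (λ.λ.0 1) ((λ.λ.λ.1) (λ.λ.0 1))
  [2] (λ.λ.1) ((λ.λ.λ.1) (λ.λ.0 1))
  [3] λ.(λ.λ.λ.1) (λ.λ.0 1)

Answer: after 3 steps: λ.(λ.λ.λ.1) (λ.λ.0 1)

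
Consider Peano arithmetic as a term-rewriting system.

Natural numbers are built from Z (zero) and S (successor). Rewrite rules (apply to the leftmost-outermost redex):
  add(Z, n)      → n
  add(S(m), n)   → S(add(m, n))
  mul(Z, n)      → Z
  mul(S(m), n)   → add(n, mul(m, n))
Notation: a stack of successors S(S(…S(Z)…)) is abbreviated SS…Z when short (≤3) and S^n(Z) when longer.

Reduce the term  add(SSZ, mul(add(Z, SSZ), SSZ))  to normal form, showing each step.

Answer: normal form = S^6(Z)  (in 13 steps)

Reduction:
  start: add(SSZ, mul(add(Z, SSZ), SSZ))
  [1] S(add(SZ, mul(add(Z, SSZ), SSZ)))
  [2] S(S(add(Z, mul(add(Z, SSZ), SSZ))))
  [3] S(S(mul(add(Z, SSZ), SSZ)))
  [4] S(S(mul(SSZ, SSZ)))
  [5] S(S(add(SSZ, mul(SZ, SSZ))))
  [6] S(S(S(add(SZ, mul(SZ, SSZ)))))
  [7] S(S(S(S(add(Z, mul(SZ, SSZ))))))
  [8] S(S(S(S(mul(SZ, SSZ)))))
  [9] S(S(S(S(add(SSZ, mul(Z, SSZ))))))
  [10] S(S(S(S(S(add(SZ, mul(Z, SSZ)))))))
  [11] S(S(S(S(S(S(add(Z, mul(Z, SSZ))))))))
  [12] S(S(S(S(S(S(mul(Z, SSZ)))))))
  [13] S^6(Z)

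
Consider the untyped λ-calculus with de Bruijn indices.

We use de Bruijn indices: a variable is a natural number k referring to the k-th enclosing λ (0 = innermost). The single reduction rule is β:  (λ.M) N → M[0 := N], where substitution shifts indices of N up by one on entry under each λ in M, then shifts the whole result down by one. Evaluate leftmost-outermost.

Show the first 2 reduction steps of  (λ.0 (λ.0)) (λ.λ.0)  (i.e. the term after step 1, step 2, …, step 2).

  start: (λ.0 (λ.0)) (λ.λ.0)
  [1] (λ.λ.0) (λ.0)
  [2] λ.0

Answer: after 2 steps: λ.0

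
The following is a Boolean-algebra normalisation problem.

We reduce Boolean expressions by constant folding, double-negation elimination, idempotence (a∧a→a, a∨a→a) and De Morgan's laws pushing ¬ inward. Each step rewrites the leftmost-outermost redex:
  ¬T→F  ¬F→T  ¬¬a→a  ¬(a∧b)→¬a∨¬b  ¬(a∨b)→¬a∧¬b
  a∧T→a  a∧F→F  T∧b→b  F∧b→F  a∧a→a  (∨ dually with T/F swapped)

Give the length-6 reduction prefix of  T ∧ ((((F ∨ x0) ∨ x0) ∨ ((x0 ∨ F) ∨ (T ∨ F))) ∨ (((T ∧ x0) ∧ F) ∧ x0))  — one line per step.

Answer: after 6 steps: (x0 ∨ T) ∨ (((T ∧ x0) ∧ F) ∧ x0)

Working:
  start: T ∧ ((((F ∨ x0) ∨ x0) ∨ ((x0 ∨ F) ∨ (T ∨ F))) ∨ (((T ∧ x0) ∧ F) ∧ x0))
  →1  (((F ∨ x0) ∨ x0) ∨ ((x0 ∨ F) ∨ (T ∨ F))) ∨ (((T ∧ x0) ∧ F) ∧ x0)
  →2  ((x0 ∨ x0) ∨ ((x0 ∨ F) ∨ (T ∨ F))) ∨ (((T ∧ x0) ∧ F) ∧ x0)
  →3  (x0 ∨ ((x0 ∨ F) ∨ (T ∨ F))) ∨ (((T ∧ x0) ∧ F) ∧ x0)
  →4  (x0 ∨ (x0 ∨ (T ∨ F))) ∨ (((T ∧ x0) ∧ F) ∧ x0)
  →5  (x0 ∨ (x0 ∨ T)) ∨ (((T ∧ x0) ∧ F) ∧ x0)
  →6  (x0 ∨ T) ∨ (((T ∧ x0) ∧ F) ∧ x0)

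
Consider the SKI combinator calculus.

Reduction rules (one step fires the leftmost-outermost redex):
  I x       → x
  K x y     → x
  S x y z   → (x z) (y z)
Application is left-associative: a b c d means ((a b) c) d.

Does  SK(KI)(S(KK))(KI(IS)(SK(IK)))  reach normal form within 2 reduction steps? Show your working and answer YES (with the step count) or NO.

Answer: NO — after 2 steps the term is S(KK)(KI(IS)(SK(IK))), not yet normal

Working:
  start: SK(KI)(S(KK))(KI(IS)(SK(IK)))
  [1] K(S(KK))(KI(S(KK)))(KI(IS)(SK(IK)))
  [2] S(KK)(KI(IS)(SK(IK)))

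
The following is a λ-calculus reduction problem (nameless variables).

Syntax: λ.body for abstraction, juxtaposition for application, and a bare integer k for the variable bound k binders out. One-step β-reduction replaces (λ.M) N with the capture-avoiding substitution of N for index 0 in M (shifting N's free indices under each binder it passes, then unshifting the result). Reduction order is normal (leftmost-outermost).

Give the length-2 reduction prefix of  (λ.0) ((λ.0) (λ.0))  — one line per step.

  start: (λ.0) ((λ.0) (λ.0))
  →1  (λ.0) (λ.0)
  →2  λ.0

Answer: after 2 steps: λ.0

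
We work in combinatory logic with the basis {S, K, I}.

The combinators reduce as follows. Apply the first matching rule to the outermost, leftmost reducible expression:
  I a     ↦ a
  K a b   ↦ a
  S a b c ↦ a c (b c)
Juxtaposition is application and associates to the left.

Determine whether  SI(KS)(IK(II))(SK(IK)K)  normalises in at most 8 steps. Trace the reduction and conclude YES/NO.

Answer: YES — reaches normal form K in 8 ≤ 8 steps

Derivation:
  start: SI(KS)(IK(II))(SK(IK)K)
  step 1: I(IK(II))(KS(IK(II)))(SK(IK)K)
  step 2: IK(II)(KS(IK(II)))(SK(IK)K)
  step 3: K(II)(KS(IK(II)))(SK(IK)K)
  step 4: II(SK(IK)K)
  step 5: I(SK(IK)K)
  step 6: SK(IK)K
  step 7: KK(IKK)
  step 8: K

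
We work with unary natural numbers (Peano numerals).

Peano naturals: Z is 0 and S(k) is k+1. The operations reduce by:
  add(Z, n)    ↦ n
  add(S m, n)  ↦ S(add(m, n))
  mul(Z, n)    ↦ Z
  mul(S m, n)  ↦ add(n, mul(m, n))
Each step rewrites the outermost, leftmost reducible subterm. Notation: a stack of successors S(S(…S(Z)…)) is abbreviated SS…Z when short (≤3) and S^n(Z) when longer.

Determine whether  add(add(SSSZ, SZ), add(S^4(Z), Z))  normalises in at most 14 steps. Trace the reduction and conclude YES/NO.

  start: add(add(SSSZ, SZ), add(S^4(Z), Z))
  step 1: add(S(add(SSZ, SZ)), add(S^4(Z), Z))
  step 2: S(add(add(SSZ, SZ), add(S^4(Z), Z)))
  step 3: S(add(S(add(SZ, SZ)), add(S^4(Z), Z)))
  step 4: S(S(add(add(SZ, SZ), add(S^4(Z), Z))))
  step 5: S(S(add(S(add(Z, SZ)), add(S^4(Z), Z))))
  step 6: S(S(S(add(add(Z, SZ), add(S^4(Z), Z)))))
  step 7: S(S(S(add(SZ, add(S^4(Z), Z)))))
  step 8: S(S(S(S(add(Z, add(S^4(Z), Z))))))
  step 9: S(S(S(S(add(S^4(Z), Z)))))
  step 10: S(S(S(S(S(add(SSSZ, Z))))))
  step 11: S(S(S(S(S(S(add(SSZ, Z)))))))
  step 12: S(S(S(S(S(S(S(add(SZ, Z))))))))
  step 13: S(S(S(S(S(S(S(S(add(Z, Z)))))))))
  step 14: S^8(Z)

Answer: YES — reaches normal form S^8(Z) in 14 ≤ 14 steps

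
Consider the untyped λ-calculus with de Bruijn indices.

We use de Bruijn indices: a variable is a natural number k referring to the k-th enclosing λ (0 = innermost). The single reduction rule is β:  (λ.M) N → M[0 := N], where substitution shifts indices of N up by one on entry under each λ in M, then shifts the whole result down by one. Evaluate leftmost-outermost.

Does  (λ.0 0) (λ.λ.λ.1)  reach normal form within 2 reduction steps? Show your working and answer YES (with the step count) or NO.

Answer: YES — reaches normal form λ.λ.1 in 2 ≤ 2 steps

Reduction:
  start: (λ.0 0) (λ.λ.λ.1)
  →1  (λ.λ.λ.1) (λ.λ.λ.1)
  →2  λ.λ.1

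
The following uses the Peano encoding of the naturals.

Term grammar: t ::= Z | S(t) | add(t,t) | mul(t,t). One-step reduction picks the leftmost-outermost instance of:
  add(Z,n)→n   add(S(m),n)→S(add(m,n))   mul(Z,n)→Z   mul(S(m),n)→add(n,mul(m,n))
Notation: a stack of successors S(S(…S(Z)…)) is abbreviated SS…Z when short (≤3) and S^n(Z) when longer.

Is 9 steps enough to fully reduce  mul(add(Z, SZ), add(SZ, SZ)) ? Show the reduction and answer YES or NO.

Answer: YES — reaches normal form SSZ in 8 ≤ 9 steps

Working:
  start: mul(add(Z, SZ), add(SZ, SZ))
  step 1: mul(SZ, add(SZ, SZ))
  step 2: add(add(SZ, SZ), mul(Z, add(SZ, SZ)))
  step 3: add(S(add(Z, SZ)), mul(Z, add(SZ, SZ)))
  step 4: S(add(add(Z, SZ), mul(Z, add(SZ, SZ))))
  step 5: S(add(SZ, mul(Z, add(SZ, SZ))))
  step 6: S(S(add(Z, mul(Z, add(SZ, SZ)))))
  step 7: S(S(mul(Z, add(SZ, SZ))))
  step 8: SSZ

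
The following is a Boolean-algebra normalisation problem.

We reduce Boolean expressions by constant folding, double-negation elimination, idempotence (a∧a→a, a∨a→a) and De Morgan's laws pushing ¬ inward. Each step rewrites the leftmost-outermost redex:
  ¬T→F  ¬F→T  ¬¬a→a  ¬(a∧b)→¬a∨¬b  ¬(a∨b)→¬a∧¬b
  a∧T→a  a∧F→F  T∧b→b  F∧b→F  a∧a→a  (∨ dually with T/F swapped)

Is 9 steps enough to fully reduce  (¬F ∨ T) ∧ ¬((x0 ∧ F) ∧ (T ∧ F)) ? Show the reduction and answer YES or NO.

Answer: YES — reaches normal form T in 7 ≤ 9 steps

Derivation:
  start: (¬F ∨ T) ∧ ¬((x0 ∧ F) ∧ (T ∧ F))
  step 1: T ∧ ¬((x0 ∧ F) ∧ (T ∧ F))
  step 2: ¬((x0 ∧ F) ∧ (T ∧ F))
  step 3: ¬(x0 ∧ F) ∨ ¬(T ∧ F)
  step 4: (¬x0 ∨ ¬F) ∨ ¬(T ∧ F)
  step 5: (¬x0 ∨ T) ∨ ¬(T ∧ F)
  step 6: T ∨ ¬(T ∧ F)
  step 7: T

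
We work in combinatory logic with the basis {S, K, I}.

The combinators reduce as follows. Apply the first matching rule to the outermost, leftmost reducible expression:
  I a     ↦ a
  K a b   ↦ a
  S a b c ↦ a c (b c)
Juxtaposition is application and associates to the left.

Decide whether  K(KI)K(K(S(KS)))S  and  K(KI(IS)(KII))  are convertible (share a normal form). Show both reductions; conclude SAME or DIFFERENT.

Term A:
  start: K(KI)K(K(S(KS)))S
  [1] KI(K(S(KS)))S
  [2] IS
  [3] S

Term B:
  start: K(KI(IS)(KII))
  [1] K(I(KII))
  [2] K(KII)
  [3] KI

Answer: DIFFERENT — A ⇓ S, B ⇓ KI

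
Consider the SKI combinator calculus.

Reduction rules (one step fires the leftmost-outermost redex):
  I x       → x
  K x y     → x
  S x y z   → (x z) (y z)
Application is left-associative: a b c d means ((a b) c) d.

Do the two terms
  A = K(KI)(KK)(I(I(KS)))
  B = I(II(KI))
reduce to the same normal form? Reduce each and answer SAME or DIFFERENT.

Term A:
  start: K(KI)(KK)(I(I(KS)))
  [1] KI(I(I(KS)))
  [2] I

Term B:
  start: I(II(KI))
  [1] II(KI)
  [2] I(KI)
  [3] KI

Answer: DIFFERENT — A ⇓ I, B ⇓ KI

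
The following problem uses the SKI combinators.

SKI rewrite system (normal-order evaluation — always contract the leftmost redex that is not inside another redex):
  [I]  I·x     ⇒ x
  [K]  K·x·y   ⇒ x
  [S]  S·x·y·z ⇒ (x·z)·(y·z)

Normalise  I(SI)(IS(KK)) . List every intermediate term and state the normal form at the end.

  start: I(SI)(IS(KK))
  step 1: SI(IS(KK))
  step 2: SI(S(KK))

Answer: normal form = SI(S(KK))  (in 2 steps)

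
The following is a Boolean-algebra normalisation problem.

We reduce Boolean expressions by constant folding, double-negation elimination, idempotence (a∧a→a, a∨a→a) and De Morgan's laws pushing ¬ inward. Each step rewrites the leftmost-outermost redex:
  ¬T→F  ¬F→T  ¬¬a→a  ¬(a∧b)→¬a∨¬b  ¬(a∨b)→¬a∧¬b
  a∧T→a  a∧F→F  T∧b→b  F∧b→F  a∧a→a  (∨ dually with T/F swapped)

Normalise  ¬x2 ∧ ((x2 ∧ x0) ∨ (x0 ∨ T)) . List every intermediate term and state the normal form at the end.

  start: ¬x2 ∧ ((x2 ∧ x0) ∨ (x0 ∨ T))
  [1] ¬x2 ∧ ((x2 ∧ x0) ∨ T)
  [2] ¬x2 ∧ T
  [3] ¬x2

Answer: normal form = ¬x2  (in 3 steps)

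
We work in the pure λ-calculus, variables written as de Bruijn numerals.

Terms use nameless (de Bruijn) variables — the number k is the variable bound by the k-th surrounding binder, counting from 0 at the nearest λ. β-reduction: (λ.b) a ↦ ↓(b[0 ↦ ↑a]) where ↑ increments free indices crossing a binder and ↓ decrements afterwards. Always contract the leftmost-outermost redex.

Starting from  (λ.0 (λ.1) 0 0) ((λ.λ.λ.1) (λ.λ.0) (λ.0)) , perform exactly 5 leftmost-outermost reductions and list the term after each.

  start: (λ.0 (λ.1) 0 0) ((λ.λ.λ.1) (λ.λ.0) (λ.0))
  [1] (λ.λ.λ.1) (λ.λ.0) (λ.0) (λ.(λ.λ.λ.1) (λ.λ.0) (λ.0)) ((λ.λ.λ.1) (λ.λ.0) (λ.0)) ((λ.λ.λ.1) (λ.λ.0) (λ.0))
  [2] (λ.λ.1) (λ.0) (λ.(λ.λ.λ.1) (λ.λ.0) (λ.0)) ((λ.λ.λ.1) (λ.λ.0) (λ.0)) ((λ.λ.λ.1) (λ.λ.0) (λ.0))
  [3] (λ.λ.0) (λ.(λ.λ.λ.1) (λ.λ.0) (λ.0)) ((λ.λ.λ.1) (λ.λ.0) (λ.0)) ((λ.λ.λ.1) (λ.λ.0) (λ.0))
  [4] (λ.0) ((λ.λ.λ.1) (λ.λ.0) (λ.0)) ((λ.λ.λ.1) (λ.λ.0) (λ.0))
  [5] (λ.λ.λ.1) (λ.λ.0) (λ.0) ((λ.λ.λ.1) (λ.λ.0) (λ.0))

Answer: after 5 steps: (λ.λ.λ.1) (λ.λ.0) (λ.0) ((λ.λ.λ.1) (λ.λ.0) (λ.0))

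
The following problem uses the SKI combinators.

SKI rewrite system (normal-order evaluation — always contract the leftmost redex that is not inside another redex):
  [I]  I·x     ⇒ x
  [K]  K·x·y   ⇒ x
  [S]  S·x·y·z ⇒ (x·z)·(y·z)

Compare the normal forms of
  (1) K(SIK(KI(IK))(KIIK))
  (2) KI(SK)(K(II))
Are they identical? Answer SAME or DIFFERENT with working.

Term A:
  start: K(SIK(KI(IK))(KIIK))
  →1  K(I(KI(IK))(K(KI(IK)))(KIIK))
  →2  K(KI(IK)(K(KI(IK)))(KIIK))
  →3  K(I(K(KI(IK)))(KIIK))
  →4  K(K(KI(IK))(KIIK))
  →5  K(KI(IK))
  →6  KI

Term B:
  start: KI(SK)(K(II))
  →1  I(K(II))
  →2  K(II)
  →3  KI

Answer: SAME — A ⇓ KI, B ⇓ KI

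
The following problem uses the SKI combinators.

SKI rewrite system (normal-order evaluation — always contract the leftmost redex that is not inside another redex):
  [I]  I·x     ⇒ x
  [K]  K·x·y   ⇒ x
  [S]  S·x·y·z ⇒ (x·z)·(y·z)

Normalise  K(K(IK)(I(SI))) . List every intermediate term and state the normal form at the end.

  start: K(K(IK)(I(SI)))
  [1] K(IK)
  [2] KK

Answer: normal form = KK  (in 2 steps)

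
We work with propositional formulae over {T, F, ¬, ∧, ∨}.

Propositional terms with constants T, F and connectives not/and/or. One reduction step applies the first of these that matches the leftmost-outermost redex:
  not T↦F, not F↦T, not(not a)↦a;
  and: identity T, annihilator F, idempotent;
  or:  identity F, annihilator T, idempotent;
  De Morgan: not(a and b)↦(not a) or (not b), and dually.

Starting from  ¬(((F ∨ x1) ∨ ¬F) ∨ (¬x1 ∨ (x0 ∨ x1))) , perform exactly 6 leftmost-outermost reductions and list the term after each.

  start: ¬(((F ∨ x1) ∨ ¬F) ∨ (¬x1 ∨ (x0 ∨ x1)))
  [1] ¬((F ∨ x1) ∨ ¬F) ∧ ¬(¬x1 ∨ (x0 ∨ x1))
  [2] (¬(F ∨ x1) ∧ ¬¬F) ∧ ¬(¬x1 ∨ (x0 ∨ x1))
  [3] ((¬F ∧ ¬x1) ∧ ¬¬F) ∧ ¬(¬x1 ∨ (x0 ∨ x1))
  [4] ((T ∧ ¬x1) ∧ ¬¬F) ∧ ¬(¬x1 ∨ (x0 ∨ x1))
  [5] (¬x1 ∧ ¬¬F) ∧ ¬(¬x1 ∨ (x0 ∨ x1))
  [6] (¬x1 ∧ F) ∧ ¬(¬x1 ∨ (x0 ∨ x1))

Answer: after 6 steps: (¬x1 ∧ F) ∧ ¬(¬x1 ∨ (x0 ∨ x1))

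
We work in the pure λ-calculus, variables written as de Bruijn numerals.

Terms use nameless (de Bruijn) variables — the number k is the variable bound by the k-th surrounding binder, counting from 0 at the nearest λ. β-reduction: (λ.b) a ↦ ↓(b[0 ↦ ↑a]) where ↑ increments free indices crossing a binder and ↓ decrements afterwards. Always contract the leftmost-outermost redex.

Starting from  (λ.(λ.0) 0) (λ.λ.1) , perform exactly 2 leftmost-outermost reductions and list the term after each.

  start: (λ.(λ.0) 0) (λ.λ.1)
  [1] (λ.0) (λ.λ.1)
  [2] λ.λ.1

Answer: after 2 steps: λ.λ.1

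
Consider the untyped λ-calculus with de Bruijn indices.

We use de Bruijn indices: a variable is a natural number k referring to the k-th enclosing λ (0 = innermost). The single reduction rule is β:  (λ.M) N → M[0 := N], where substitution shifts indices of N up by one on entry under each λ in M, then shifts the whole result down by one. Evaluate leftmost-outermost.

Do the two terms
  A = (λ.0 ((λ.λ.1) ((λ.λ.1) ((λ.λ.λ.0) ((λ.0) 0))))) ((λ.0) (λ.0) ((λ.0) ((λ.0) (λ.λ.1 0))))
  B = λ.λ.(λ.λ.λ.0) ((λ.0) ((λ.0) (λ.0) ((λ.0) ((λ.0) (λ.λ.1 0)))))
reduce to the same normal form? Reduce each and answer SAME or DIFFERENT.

Term A:
  start: (λ.0 ((λ.λ.1) ((λ.λ.1) ((λ.λ.λ.0) ((λ.0) 0))))) ((λ.0) (λ.0) ((λ.0) ((λ.0) (λ.λ.1 0))))
  step 1: (λ.0) (λ.0) ((λ.0) ((λ.0) (λ.λ.1 0))) ((λ.λ.1) ((λ.λ.1) ((λ.λ.λ.0) ((λ.0) ((λ.0) (λ.0) ((λ.0) ((λ.0) (λ.λ.1 0))))))))
  step 2: (λ.0) ((λ.0) ((λ.0) (λ.λ.1 0))) ((λ.λ.1) ((λ.λ.1) ((λ.λ.λ.0) ((λ.0) ((λ.0) (λ.0) ((λ.0) ((λ.0) (λ.λ.1 0))))))))
  step 3: (λ.0) ((λ.0) (λ.λ.1 0)) ((λ.λ.1) ((λ.λ.1) ((λ.λ.λ.0) ((λ.0) ((λ.0) (λ.0) ((λ.0) ((λ.0) (λ.λ.1 0))))))))
  step 4: (λ.0) (λ.λ.1 0) ((λ.λ.1) ((λ.λ.1) ((λ.λ.λ.0) ((λ.0) ((λ.0) (λ.0) ((λ.0) ((λ.0) (λ.λ.1 0))))))))
  step 5: (λ.λ.1 0) ((λ.λ.1) ((λ.λ.1) ((λ.λ.λ.0) ((λ.0) ((λ.0) (λ.0) ((λ.0) ((λ.0) (λ.λ.1 0))))))))
  step 6: λ.(λ.λ.1) ((λ.λ.1) ((λ.λ.λ.0) ((λ.0) ((λ.0) (λ.0) ((λ.0) ((λ.0) (λ.λ.1 0))))))) 0
  step 7: λ.(λ.(λ.λ.1) ((λ.λ.λ.0) ((λ.0) ((λ.0) (λ.0) ((λ.0) ((λ.0) (λ.λ.1 0))))))) 0
  step 8: λ.(λ.λ.1) ((λ.λ.λ.0) ((λ.0) ((λ.0) (λ.0) ((λ.0) ((λ.0) (λ.λ.1 0))))))
  step 9: λ.λ.(λ.λ.λ.0) ((λ.0) ((λ.0) (λ.0) ((λ.0) ((λ.0) (λ.λ.1 0)))))
  step 10: λ.λ.λ.λ.0

Term B:
  start: λ.λ.(λ.λ.λ.0) ((λ.0) ((λ.0) (λ.0) ((λ.0) ((λ.0) (λ.λ.1 0)))))
  step 1: λ.λ.λ.λ.0

Answer: SAME — A ⇓ λ.λ.λ.λ.0, B ⇓ λ.λ.λ.λ.0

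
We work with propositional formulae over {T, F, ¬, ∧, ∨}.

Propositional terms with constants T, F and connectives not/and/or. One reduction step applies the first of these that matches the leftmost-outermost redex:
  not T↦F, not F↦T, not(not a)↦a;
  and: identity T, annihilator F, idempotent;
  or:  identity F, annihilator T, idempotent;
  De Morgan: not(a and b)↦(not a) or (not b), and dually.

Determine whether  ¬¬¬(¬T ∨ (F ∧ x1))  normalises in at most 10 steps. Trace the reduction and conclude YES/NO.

  start: ¬¬¬(¬T ∨ (F ∧ x1))
  step 1: ¬(¬T ∨ (F ∧ x1))
  step 2: ¬¬T ∧ ¬(F ∧ x1)
  step 3: T ∧ ¬(F ∧ x1)
  step 4: ¬(F ∧ x1)
  step 5: ¬F ∨ ¬x1
  step 6: T ∨ ¬x1
  step 7: T

Answer: YES — reaches normal form T in 7 ≤ 10 steps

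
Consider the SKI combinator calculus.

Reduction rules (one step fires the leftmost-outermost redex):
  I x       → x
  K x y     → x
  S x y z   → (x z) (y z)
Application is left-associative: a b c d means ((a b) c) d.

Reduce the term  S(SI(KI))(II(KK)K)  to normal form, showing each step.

  start: S(SI(KI))(II(KK)K)
  →1  S(SI(KI))(I(KK)K)
  →2  S(SI(KI))(KKK)
  →3  S(SI(KI))K

Answer: normal form = S(SI(KI))K  (in 3 steps)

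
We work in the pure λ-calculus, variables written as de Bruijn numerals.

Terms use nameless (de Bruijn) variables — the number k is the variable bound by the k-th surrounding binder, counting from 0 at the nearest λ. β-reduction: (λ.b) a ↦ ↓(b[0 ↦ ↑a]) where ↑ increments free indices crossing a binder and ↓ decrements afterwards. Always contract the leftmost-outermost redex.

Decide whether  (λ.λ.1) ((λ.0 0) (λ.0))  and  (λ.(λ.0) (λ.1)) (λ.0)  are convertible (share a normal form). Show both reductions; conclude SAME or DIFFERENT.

Answer: SAME — A ⇓ λ.λ.0, B ⇓ λ.λ.0

Working:
Term A:
  start: (λ.λ.1) ((λ.0 0) (λ.0))
  step 1: λ.(λ.0 0) (λ.0)
  step 2: λ.(λ.0) (λ.0)
  step 3: λ.λ.0

Term B:
  start: (λ.(λ.0) (λ.1)) (λ.0)
  step 1: (λ.0) (λ.λ.0)
  step 2: λ.λ.0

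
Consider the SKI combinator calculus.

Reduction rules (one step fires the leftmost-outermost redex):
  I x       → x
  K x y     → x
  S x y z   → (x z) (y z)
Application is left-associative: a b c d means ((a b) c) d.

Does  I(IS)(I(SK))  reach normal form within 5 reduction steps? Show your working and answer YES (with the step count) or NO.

  start: I(IS)(I(SK))
  [1] IS(I(SK))
  [2] S(I(SK))
  [3] S(SK)

Answer: YES — reaches normal form S(SK) in 3 ≤ 5 steps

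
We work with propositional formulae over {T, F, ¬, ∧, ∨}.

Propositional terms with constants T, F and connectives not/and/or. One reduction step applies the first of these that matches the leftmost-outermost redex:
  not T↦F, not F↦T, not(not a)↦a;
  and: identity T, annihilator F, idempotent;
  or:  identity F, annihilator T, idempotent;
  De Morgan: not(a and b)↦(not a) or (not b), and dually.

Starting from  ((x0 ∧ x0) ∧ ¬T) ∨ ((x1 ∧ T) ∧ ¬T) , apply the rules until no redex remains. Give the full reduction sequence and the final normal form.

  start: ((x0 ∧ x0) ∧ ¬T) ∨ ((x1 ∧ T) ∧ ¬T)
  step 1: (x0 ∧ ¬T) ∨ ((x1 ∧ T) ∧ ¬T)
  step 2: (x0 ∧ F) ∨ ((x1 ∧ T) ∧ ¬T)
  step 3: F ∨ ((x1 ∧ T) ∧ ¬T)
  step 4: (x1 ∧ T) ∧ ¬T
  step 5: x1 ∧ ¬T
  step 6: x1 ∧ F
  step 7: F

Answer: normal form = F  (in 7 steps)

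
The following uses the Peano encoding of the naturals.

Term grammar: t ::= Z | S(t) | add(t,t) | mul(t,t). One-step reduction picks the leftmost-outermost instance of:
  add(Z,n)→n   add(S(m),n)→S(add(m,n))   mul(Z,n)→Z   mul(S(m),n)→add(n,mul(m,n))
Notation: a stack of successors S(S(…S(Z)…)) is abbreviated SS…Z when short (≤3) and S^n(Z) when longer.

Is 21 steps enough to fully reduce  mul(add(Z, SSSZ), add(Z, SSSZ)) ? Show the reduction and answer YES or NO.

  start: mul(add(Z, SSSZ), add(Z, SSSZ))
  →1  mul(SSSZ, add(Z, SSSZ))
  →2  add(add(Z, SSSZ), mul(SSZ, add(Z, SSSZ)))
  →3  add(SSSZ, mul(SSZ, add(Z, SSSZ)))
  →4  S(add(SSZ, mul(SSZ, add(Z, SSSZ))))
  →5  S(S(add(SZ, mul(SSZ, add(Z, SSSZ)))))
  →6  S(S(S(add(Z, mul(SSZ, add(Z, SSSZ))))))
  →7  S(S(S(mul(SSZ, add(Z, SSSZ)))))
  →8  S(S(S(add(add(Z, SSSZ), mul(SZ, add(Z, SSSZ))))))
  →9  S(S(S(add(SSSZ, mul(SZ, add(Z, SSSZ))))))
  →10  S(S(S(S(add(SSZ, mul(SZ, add(Z, SSSZ)))))))
  →11  S(S(S(S(S(add(SZ, mul(SZ, add(Z, SSSZ))))))))
  →12  S(S(S(S(S(S(add(Z, mul(SZ, add(Z, SSSZ)))))))))
  →13  S(S(S(S(S(S(mul(SZ, add(Z, SSSZ))))))))
  →14  S(S(S(S(S(S(add(add(Z, SSSZ), mul(Z, add(Z, SSSZ)))))))))
  →15  S(S(S(S(S(S(add(SSSZ, mul(Z, add(Z, SSSZ)))))))))
  →16  S(S(S(S(S(S(S(add(SSZ, mul(Z, add(Z, SSSZ))))))))))
  →17  S(S(S(S(S(S(S(S(add(SZ, mul(Z, add(Z, SSSZ)))))))))))
  →18  S(S(S(S(S(S(S(S(S(add(Z, mul(Z, add(Z, SSSZ))))))))))))
  →19  S(S(S(S(S(S(S(S(S(mul(Z, add(Z, SSSZ)))))))))))
  →20  S^9(Z)

Answer: YES — reaches normal form S^9(Z) in 20 ≤ 21 steps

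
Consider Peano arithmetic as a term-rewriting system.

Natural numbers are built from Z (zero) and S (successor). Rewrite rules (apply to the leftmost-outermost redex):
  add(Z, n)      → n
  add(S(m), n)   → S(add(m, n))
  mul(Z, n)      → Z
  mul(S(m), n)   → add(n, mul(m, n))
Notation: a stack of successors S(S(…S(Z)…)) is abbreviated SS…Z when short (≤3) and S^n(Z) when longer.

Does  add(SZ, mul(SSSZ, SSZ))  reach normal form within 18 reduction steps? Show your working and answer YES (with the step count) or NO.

Answer: YES — reaches normal form S^7(Z) in 15 ≤ 18 steps

Working:
  start: add(SZ, mul(SSSZ, SSZ))
  →1  S(add(Z, mul(SSSZ, SSZ)))
  →2  S(mul(SSSZ, SSZ))
  →3  S(add(SSZ, mul(SSZ, SSZ)))
  →4  S(S(add(SZ, mul(SSZ, SSZ))))
  →5  S(S(S(add(Z, mul(SSZ, SSZ)))))
  →6  S(S(S(mul(SSZ, SSZ))))
  →7  S(S(S(add(SSZ, mul(SZ, SSZ)))))
  →8  S(S(S(S(add(SZ, mul(SZ, SSZ))))))
  →9  S(S(S(S(S(add(Z, mul(SZ, SSZ)))))))
  →10  S(S(S(S(S(mul(SZ, SSZ))))))
  →11  S(S(S(S(S(add(SSZ, mul(Z, SSZ)))))))
  →12  S(S(S(S(S(S(add(SZ, mul(Z, SSZ))))))))
  →13  S(S(S(S(S(S(S(add(Z, mul(Z, SSZ)))))))))
  →14  S(S(S(S(S(S(S(mul(Z, SSZ))))))))
  →15  S^7(Z)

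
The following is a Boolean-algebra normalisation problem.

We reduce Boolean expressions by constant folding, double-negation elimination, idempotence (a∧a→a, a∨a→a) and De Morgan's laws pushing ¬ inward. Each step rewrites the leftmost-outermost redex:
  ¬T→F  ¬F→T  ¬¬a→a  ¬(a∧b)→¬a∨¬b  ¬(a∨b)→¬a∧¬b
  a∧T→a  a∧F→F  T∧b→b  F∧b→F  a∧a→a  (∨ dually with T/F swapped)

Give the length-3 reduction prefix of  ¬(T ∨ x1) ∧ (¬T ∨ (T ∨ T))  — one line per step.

Answer: after 3 steps: F ∧ (¬T ∨ (T ∨ T))

Reduction:
  start: ¬(T ∨ x1) ∧ (¬T ∨ (T ∨ T))
  [1] (¬T ∧ ¬x1) ∧ (¬T ∨ (T ∨ T))
  [2] (F ∧ ¬x1) ∧ (¬T ∨ (T ∨ T))
  [3] F ∧ (¬T ∨ (T ∨ T))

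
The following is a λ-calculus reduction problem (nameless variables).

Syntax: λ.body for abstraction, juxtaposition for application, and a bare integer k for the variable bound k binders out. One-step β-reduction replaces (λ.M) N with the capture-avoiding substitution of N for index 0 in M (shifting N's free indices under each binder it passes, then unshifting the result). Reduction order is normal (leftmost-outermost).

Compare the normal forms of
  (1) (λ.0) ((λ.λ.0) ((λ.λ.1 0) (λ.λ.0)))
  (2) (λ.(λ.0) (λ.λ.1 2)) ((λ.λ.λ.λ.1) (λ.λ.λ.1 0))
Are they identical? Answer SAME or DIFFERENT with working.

Term A:
  start: (λ.0) ((λ.λ.0) ((λ.λ.1 0) (λ.λ.0)))
  →1  (λ.λ.0) ((λ.λ.1 0) (λ.λ.0))
  →2  λ.0

Term B:
  start: (λ.(λ.0) (λ.λ.1 2)) ((λ.λ.λ.λ.1) (λ.λ.λ.1 0))
  →1  (λ.0) (λ.λ.1 ((λ.λ.λ.λ.1) (λ.λ.λ.1 0)))
  →2  λ.λ.1 ((λ.λ.λ.λ.1) (λ.λ.λ.1 0))
  →3  λ.λ.1 (λ.λ.λ.1)

Answer: DIFFERENT — A ⇓ λ.0, B ⇓ λ.λ.1 (λ.λ.λ.1)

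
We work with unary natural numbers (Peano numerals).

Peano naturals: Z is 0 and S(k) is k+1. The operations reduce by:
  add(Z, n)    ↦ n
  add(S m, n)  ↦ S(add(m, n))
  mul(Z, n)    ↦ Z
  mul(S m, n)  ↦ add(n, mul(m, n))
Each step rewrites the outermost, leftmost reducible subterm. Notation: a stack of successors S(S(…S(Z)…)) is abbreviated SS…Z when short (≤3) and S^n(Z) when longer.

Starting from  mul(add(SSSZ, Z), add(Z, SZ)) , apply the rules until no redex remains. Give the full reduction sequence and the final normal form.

  start: mul(add(SSSZ, Z), add(Z, SZ))
  [1] mul(S(add(SSZ, Z)), add(Z, SZ))
  [2] add(add(Z, SZ), mul(add(SSZ, Z), add(Z, SZ)))
  [3] add(SZ, mul(add(SSZ, Z), add(Z, SZ)))
  [4] S(add(Z, mul(add(SSZ, Z), add(Z, SZ))))
  [5] S(mul(add(SSZ, Z), add(Z, SZ)))
  [6] S(mul(S(add(SZ, Z)), add(Z, SZ)))
  [7] S(add(add(Z, SZ), mul(add(SZ, Z), add(Z, SZ))))
  [8] S(add(SZ, mul(add(SZ, Z), add(Z, SZ))))
  [9] S(S(add(Z, mul(add(SZ, Z), add(Z, SZ)))))
  [10] S(S(mul(add(SZ, Z), add(Z, SZ))))
  [11] S(S(mul(S(add(Z, Z)), add(Z, SZ))))
  [12] S(S(add(add(Z, SZ), mul(add(Z, Z), add(Z, SZ)))))
  [13] S(S(add(SZ, mul(add(Z, Z), add(Z, SZ)))))
  [14] S(S(S(add(Z, mul(add(Z, Z), add(Z, SZ))))))
  [15] S(S(S(mul(add(Z, Z), add(Z, SZ)))))
  [16] S(S(S(mul(Z, add(Z, SZ)))))
  [17] SSSZ

Answer: normal form = SSSZ  (in 17 steps)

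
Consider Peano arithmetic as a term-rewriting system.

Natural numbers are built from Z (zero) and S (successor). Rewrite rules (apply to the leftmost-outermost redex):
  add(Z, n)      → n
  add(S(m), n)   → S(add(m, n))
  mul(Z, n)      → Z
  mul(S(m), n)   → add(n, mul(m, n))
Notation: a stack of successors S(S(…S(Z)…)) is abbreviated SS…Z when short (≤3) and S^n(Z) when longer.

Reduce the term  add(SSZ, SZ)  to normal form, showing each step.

Answer: normal form = SSSZ  (in 3 steps)

Working:
  start: add(SSZ, SZ)
  [1] S(add(SZ, SZ))
  [2] S(S(add(Z, SZ)))
  [3] SSSZ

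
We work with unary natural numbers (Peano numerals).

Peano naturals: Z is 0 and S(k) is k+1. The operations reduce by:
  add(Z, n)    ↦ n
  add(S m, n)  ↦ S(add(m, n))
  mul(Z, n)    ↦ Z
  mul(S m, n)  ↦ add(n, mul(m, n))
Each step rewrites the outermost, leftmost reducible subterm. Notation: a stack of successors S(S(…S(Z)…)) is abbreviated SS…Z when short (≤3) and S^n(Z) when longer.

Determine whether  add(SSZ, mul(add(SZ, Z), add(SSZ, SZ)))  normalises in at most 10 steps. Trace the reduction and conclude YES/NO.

  start: add(SSZ, mul(add(SZ, Z), add(SSZ, SZ)))
  step 1: S(add(SZ, mul(add(SZ, Z), add(SSZ, SZ))))
  step 2: S(S(add(Z, mul(add(SZ, Z), add(SSZ, SZ)))))
  step 3: S(S(mul(add(SZ, Z), add(SSZ, SZ))))
  step 4: S(S(mul(S(add(Z, Z)), add(SSZ, SZ))))
  step 5: S(S(add(add(SSZ, SZ), mul(add(Z, Z), add(SSZ, SZ)))))
  step 6: S(S(add(S(add(SZ, SZ)), mul(add(Z, Z), add(SSZ, SZ)))))
  step 7: S(S(S(add(add(SZ, SZ), mul(add(Z, Z), add(SSZ, SZ))))))
  step 8: S(S(S(add(S(add(Z, SZ)), mul(add(Z, Z), add(SSZ, SZ))))))
  step 9: S(S(S(S(add(add(Z, SZ), mul(add(Z, Z), add(SSZ, SZ)))))))
  step 10: S(S(S(S(add(SZ, mul(add(Z, Z), add(SSZ, SZ)))))))

Answer: NO — after 10 steps the term is S(S(S(S(add(SZ, mul(add(Z, Z), add(SSZ, SZ))))))), not yet normal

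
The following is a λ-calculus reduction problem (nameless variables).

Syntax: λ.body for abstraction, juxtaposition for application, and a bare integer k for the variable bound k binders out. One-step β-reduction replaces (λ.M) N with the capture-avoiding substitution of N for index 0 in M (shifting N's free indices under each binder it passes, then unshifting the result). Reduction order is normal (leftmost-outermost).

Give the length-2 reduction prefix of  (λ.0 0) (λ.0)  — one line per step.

  start: (λ.0 0) (λ.0)
  →1  (λ.0) (λ.0)
  →2  λ.0

Answer: after 2 steps: λ.0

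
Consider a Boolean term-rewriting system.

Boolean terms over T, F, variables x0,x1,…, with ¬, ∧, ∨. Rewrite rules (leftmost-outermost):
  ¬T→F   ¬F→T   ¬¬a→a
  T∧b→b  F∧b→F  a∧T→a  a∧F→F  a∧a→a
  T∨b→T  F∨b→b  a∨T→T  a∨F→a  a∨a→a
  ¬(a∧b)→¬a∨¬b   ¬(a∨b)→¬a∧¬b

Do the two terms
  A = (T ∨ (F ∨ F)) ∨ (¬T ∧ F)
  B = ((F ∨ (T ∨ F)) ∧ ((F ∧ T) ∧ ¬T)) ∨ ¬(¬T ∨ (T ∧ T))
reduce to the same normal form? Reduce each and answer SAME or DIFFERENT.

Term A:
  start: (T ∨ (F ∨ F)) ∨ (¬T ∧ F)
  step 1: T ∨ (¬T ∧ F)
  step 2: T

Term B:
  start: ((F ∨ (T ∨ F)) ∧ ((F ∧ T) ∧ ¬T)) ∨ ¬(¬T ∨ (T ∧ T))
  step 1: ((T ∨ F) ∧ ((F ∧ T) ∧ ¬T)) ∨ ¬(¬T ∨ (T ∧ T))
  step 2: (T ∧ ((F ∧ T) ∧ ¬T)) ∨ ¬(¬T ∨ (T ∧ T))
  step 3: ((F ∧ T) ∧ ¬T) ∨ ¬(¬T ∨ (T ∧ T))
  step 4: (F ∧ ¬T) ∨ ¬(¬T ∨ (T ∧ T))
  step 5: F ∨ ¬(¬T ∨ (T ∧ T))
  step 6: ¬(¬T ∨ (T ∧ T))
  step 7: ¬¬T ∧ ¬(T ∧ T)
  step 8: T ∧ ¬(T ∧ T)
  step 9: ¬(T ∧ T)
  step 10: ¬T ∨ ¬T
  step 11: ¬T
  step 12: F

Answer: DIFFERENT — A ⇓ T, B ⇓ F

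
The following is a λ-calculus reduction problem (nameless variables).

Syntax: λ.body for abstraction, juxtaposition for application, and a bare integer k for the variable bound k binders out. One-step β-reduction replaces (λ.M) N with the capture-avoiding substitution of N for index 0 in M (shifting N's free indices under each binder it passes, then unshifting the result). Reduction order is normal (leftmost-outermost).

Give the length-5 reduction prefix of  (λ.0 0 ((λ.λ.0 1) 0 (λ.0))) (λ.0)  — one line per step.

Answer: after 5 steps: (λ.0) (λ.0)

Working:
  start: (λ.0 0 ((λ.λ.0 1) 0 (λ.0))) (λ.0)
  →1  (λ.0) (λ.0) ((λ.λ.0 1) (λ.0) (λ.0))
  →2  (λ.0) ((λ.λ.0 1) (λ.0) (λ.0))
  →3  (λ.λ.0 1) (λ.0) (λ.0)
  →4  (λ.0 (λ.0)) (λ.0)
  →5  (λ.0) (λ.0)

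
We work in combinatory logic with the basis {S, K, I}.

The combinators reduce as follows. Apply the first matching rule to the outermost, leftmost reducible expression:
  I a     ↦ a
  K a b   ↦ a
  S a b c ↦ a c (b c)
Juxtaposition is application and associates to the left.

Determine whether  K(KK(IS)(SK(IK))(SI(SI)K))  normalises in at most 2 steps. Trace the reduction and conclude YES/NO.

  start: K(KK(IS)(SK(IK))(SI(SI)K))
  [1] K(K(SK(IK))(SI(SI)K))
  [2] K(SK(IK))

Answer: NO — after 2 steps the term is K(SK(IK)), not yet normal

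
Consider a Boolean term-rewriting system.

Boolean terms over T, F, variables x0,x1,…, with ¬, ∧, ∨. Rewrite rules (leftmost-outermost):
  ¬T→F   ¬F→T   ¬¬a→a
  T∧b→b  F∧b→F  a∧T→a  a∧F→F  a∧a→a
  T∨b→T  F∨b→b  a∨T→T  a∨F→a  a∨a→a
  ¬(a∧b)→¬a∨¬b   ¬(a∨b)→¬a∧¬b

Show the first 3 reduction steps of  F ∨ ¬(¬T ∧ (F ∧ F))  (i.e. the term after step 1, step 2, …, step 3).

  start: F ∨ ¬(¬T ∧ (F ∧ F))
  →1  ¬(¬T ∧ (F ∧ F))
  →2  ¬¬T ∨ ¬(F ∧ F)
  →3  T ∨ ¬(F ∧ F)

Answer: after 3 steps: T ∨ ¬(F ∧ F)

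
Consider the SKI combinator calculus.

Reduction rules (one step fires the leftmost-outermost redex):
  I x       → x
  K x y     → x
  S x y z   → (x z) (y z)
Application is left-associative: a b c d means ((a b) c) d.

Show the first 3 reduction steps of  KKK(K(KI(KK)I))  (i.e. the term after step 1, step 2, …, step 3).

  start: KKK(K(KI(KK)I))
  [1] K(K(KI(KK)I))
  [2] K(K(II))
  [3] K(KI)

Answer: after 3 steps: K(KI)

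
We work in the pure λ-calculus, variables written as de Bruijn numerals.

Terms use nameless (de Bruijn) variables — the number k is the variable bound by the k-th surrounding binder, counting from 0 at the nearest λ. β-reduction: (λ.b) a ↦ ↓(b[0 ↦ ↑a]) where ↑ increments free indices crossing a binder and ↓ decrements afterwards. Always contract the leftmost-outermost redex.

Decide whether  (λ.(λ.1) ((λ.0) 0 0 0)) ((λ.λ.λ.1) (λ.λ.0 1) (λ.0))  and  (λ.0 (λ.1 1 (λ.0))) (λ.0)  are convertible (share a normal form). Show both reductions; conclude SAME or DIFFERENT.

Answer: SAME — A ⇓ λ.λ.0, B ⇓ λ.λ.0

Derivation:
Term A:
  start: (λ.(λ.1) ((λ.0) 0 0 0)) ((λ.λ.λ.1) (λ.λ.0 1) (λ.0))
  →1  (λ.(λ.λ.λ.1) (λ.λ.0 1) (λ.0)) ((λ.0) ((λ.λ.λ.1) (λ.λ.0 1) (λ.0)) ((λ.λ.λ.1) (λ.λ.0 1) (λ.0)) ((λ.λ.λ.1) (λ.λ.0 1) (λ.0)))
  →2  (λ.λ.λ.1) (λ.λ.0 1) (λ.0)
  →3  (λ.λ.1) (λ.0)
  →4  λ.λ.0

Term B:
  start: (λ.0 (λ.1 1 (λ.0))) (λ.0)
  →1  (λ.0) (λ.(λ.0) (λ.0) (λ.0))
  →2  λ.(λ.0) (λ.0) (λ.0)
  →3  λ.(λ.0) (λ.0)
  →4  λ.λ.0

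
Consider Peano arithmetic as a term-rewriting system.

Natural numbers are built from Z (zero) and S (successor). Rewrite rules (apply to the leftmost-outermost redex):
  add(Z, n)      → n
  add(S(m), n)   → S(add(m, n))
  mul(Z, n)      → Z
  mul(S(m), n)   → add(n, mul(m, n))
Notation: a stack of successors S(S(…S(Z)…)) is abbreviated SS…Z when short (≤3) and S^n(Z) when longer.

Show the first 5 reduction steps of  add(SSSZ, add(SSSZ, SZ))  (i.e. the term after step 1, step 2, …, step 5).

  start: add(SSSZ, add(SSSZ, SZ))
  step 1: S(add(SSZ, add(SSSZ, SZ)))
  step 2: S(S(add(SZ, add(SSSZ, SZ))))
  step 3: S(S(S(add(Z, add(SSSZ, SZ)))))
  step 4: S(S(S(add(SSSZ, SZ))))
  step 5: S(S(S(S(add(SSZ, SZ)))))

Answer: after 5 steps: S(S(S(S(add(SSZ, SZ)))))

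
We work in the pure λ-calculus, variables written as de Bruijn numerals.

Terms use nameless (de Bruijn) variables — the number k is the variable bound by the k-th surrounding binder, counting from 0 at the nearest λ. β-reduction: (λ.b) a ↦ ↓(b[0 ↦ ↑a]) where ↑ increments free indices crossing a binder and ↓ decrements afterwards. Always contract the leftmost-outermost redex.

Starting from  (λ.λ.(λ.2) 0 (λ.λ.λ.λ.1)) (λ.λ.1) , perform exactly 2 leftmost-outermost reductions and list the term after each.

Answer: after 2 steps: λ.(λ.λ.1) (λ.λ.λ.λ.1)

Reduction:
  start: (λ.λ.(λ.2) 0 (λ.λ.λ.λ.1)) (λ.λ.1)
  →1  λ.(λ.λ.λ.1) 0 (λ.λ.λ.λ.1)
  →2  λ.(λ.λ.1) (λ.λ.λ.λ.1)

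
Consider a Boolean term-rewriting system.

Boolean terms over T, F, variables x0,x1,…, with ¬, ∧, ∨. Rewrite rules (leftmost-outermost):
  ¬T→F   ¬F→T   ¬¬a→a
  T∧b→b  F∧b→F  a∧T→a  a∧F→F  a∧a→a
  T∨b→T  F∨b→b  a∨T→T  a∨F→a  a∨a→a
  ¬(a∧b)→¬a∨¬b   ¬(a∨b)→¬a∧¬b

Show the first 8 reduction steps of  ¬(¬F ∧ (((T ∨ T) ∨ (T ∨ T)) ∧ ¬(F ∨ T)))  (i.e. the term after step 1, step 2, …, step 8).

Answer: after 8 steps: ¬T ∨ ¬¬(F ∨ T)

Working:
  start: ¬(¬F ∧ (((T ∨ T) ∨ (T ∨ T)) ∧ ¬(F ∨ T)))
  step 1: ¬¬F ∨ ¬(((T ∨ T) ∨ (T ∨ T)) ∧ ¬(F ∨ T))
  step 2: F ∨ ¬(((T ∨ T) ∨ (T ∨ T)) ∧ ¬(F ∨ T))
  step 3: ¬(((T ∨ T) ∨ (T ∨ T)) ∧ ¬(F ∨ T))
  step 4: ¬((T ∨ T) ∨ (T ∨ T)) ∨ ¬¬(F ∨ T)
  step 5: (¬(T ∨ T) ∧ ¬(T ∨ T)) ∨ ¬¬(F ∨ T)
  step 6: ¬(T ∨ T) ∨ ¬¬(F ∨ T)
  step 7: (¬T ∧ ¬T) ∨ ¬¬(F ∨ T)
  step 8: ¬T ∨ ¬¬(F ∨ T)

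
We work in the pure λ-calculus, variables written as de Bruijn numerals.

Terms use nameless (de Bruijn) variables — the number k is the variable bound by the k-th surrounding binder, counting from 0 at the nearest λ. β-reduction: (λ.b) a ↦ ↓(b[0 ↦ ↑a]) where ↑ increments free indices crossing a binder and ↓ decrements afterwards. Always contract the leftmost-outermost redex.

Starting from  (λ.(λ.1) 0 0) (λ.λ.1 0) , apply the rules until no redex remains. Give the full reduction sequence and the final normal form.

Answer: normal form = λ.λ.1 0  (in 4 steps)

Derivation:
  start: (λ.(λ.1) 0 0) (λ.λ.1 0)
  [1] (λ.λ.λ.1 0) (λ.λ.1 0) (λ.λ.1 0)
  [2] (λ.λ.1 0) (λ.λ.1 0)
  [3] λ.(λ.λ.1 0) 0
  [4] λ.λ.1 0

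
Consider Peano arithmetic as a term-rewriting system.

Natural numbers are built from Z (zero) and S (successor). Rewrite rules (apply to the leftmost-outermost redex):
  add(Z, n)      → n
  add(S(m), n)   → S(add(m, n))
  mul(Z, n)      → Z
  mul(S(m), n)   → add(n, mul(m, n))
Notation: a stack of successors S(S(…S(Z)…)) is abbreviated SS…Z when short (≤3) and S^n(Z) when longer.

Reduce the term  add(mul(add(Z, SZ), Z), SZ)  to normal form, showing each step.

Answer: normal form = SZ  (in 5 steps)

Reduction:
  start: add(mul(add(Z, SZ), Z), SZ)
  [1] add(mul(SZ, Z), SZ)
  [2] add(add(Z, mul(Z, Z)), SZ)
  [3] add(mul(Z, Z), SZ)
  [4] add(Z, SZ)
  [5] SZ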